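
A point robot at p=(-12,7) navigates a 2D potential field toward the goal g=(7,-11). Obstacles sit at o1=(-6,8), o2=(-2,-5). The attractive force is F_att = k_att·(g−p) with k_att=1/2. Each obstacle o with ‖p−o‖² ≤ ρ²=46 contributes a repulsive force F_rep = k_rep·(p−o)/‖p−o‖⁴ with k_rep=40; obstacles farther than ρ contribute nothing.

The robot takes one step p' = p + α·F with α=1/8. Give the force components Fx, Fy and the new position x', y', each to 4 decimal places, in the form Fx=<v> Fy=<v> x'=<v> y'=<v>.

Fx=9.3247 Fy=-9.0292 x'=-10.8344 y'=5.8713

F_att = 1/2·(g−p) = 1/2·(19,-18) = (9.5000,-9.0000)
o1: d²=37 ≤ ρ²=46; F_rep = 40·(-6,-1)/37² = (-0.1753,-0.0292)
o2: d²=244 > ρ²=46 → inactive
F = F_att + ΣF_rep = (9.3247,-9.0292)
p' = p + 1/8·F = (-10.8344,5.8713)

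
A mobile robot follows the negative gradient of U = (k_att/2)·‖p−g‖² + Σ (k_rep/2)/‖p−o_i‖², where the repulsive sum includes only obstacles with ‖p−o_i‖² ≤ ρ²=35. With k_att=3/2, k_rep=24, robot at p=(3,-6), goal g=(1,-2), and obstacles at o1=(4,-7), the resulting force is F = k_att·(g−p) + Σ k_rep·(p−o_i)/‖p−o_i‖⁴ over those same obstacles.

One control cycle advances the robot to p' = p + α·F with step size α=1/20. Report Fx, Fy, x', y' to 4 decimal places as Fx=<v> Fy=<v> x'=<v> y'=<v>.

F_att = 3/2·(g−p) = 3/2·(-2,4) = (-3.0000,6.0000)
o1: d²=2 ≤ ρ²=35; F_rep = 24·(-1,1)/2² = (-6.0000,6.0000)
F = F_att + ΣF_rep = (-9.0000,12.0000)
p' = p + 1/20·F = (2.5500,-5.4000)

Fx=-9.0000 Fy=12.0000 x'=2.5500 y'=-5.4000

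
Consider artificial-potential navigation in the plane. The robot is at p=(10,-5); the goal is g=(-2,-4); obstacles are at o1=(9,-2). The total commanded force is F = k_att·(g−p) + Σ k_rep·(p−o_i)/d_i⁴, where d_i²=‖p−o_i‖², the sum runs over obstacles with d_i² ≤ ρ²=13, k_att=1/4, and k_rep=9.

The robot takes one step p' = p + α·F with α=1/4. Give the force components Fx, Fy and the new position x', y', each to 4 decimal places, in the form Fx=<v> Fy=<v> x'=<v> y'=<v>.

F_att = 1/4·(g−p) = 1/4·(-12,1) = (-3.0000,0.2500)
o1: d²=10 ≤ ρ²=13; F_rep = 9·(1,-3)/10² = (0.0900,-0.2700)
F = F_att + ΣF_rep = (-2.9100,-0.0200)
p' = p + 1/4·F = (9.2725,-5.0050)

Fx=-2.9100 Fy=-0.0200 x'=9.2725 y'=-5.0050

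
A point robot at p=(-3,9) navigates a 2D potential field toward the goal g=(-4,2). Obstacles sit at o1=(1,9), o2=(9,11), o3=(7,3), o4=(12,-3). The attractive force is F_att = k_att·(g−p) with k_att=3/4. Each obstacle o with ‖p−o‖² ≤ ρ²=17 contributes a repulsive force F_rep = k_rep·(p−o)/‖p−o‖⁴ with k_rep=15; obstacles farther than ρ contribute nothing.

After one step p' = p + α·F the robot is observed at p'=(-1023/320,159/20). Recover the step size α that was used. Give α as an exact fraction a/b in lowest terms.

α = 1/5

F_att = 3/4·(g−p) = 3/4·(-1,-7) = (-0.7500,-5.2500)
o1: d²=16 ≤ ρ²=17; F_rep = 15·(-4,0)/16² = (-0.2344,0.0000)
o2: d²=148 > ρ²=17 → inactive
o3: d²=136 > ρ²=17 → inactive
o4: d²=369 > ρ²=17 → inactive
F = F_att + ΣF_rep = (-0.9844,-5.2500)
Δp = p'−p = (-0.1969,-1.0500); α = Δx/Fx = (-63/320) / (-63/64) = 1/5
check: Δy/Fy = (-21/20) / (-21/4) = 1/5 ✓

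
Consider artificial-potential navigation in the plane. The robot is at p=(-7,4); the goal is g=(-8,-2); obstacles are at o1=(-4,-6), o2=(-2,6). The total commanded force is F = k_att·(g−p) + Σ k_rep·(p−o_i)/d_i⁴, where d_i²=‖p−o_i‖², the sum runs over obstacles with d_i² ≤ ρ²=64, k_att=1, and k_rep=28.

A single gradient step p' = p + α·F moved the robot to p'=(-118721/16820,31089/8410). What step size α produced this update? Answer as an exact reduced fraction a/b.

α = 1/20

F_att = 1·(g−p) = 1·(-1,-6) = (-1.0000,-6.0000)
o1: d²=109 > ρ²=64 → inactive
o2: d²=29 ≤ ρ²=64; F_rep = 28·(-5,-2)/29² = (-0.1665,-0.0666)
F = F_att + ΣF_rep = (-1.1665,-6.0666)
Δp = p'−p = (-0.0583,-0.3033); α = Δx/Fx = (-981/16820) / (-981/841) = 1/20
check: Δy/Fy = (-2551/8410) / (-5102/841) = 1/20 ✓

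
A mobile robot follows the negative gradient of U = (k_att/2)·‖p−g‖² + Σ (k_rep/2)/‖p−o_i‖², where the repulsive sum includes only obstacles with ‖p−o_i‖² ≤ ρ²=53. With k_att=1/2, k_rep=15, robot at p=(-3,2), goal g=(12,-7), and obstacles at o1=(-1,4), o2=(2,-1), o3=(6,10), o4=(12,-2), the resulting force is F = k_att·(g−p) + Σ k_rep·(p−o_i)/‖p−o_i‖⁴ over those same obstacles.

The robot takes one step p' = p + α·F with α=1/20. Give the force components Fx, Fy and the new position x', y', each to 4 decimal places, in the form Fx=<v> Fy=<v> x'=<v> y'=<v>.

Fx=6.9664 Fy=-4.9298 x'=-2.6517 y'=1.7535

F_att = 1/2·(g−p) = 1/2·(15,-9) = (7.5000,-4.5000)
o1: d²=8 ≤ ρ²=53; F_rep = 15·(-2,-2)/8² = (-0.4688,-0.4688)
o2: d²=34 ≤ ρ²=53; F_rep = 15·(-5,3)/34² = (-0.0649,0.0389)
o3: d²=145 > ρ²=53 → inactive
o4: d²=241 > ρ²=53 → inactive
F = F_att + ΣF_rep = (6.9664,-4.9298)
p' = p + 1/20·F = (-2.6517,1.7535)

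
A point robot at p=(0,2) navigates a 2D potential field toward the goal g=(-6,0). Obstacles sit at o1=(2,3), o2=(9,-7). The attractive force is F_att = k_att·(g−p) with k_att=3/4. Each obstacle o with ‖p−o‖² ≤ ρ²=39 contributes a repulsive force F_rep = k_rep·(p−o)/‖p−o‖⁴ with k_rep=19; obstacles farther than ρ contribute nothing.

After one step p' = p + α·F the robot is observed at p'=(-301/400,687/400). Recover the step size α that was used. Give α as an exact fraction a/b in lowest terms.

α = 1/8

F_att = 3/4·(g−p) = 3/4·(-6,-2) = (-4.5000,-1.5000)
o1: d²=5 ≤ ρ²=39; F_rep = 19·(-2,-1)/5² = (-1.5200,-0.7600)
o2: d²=162 > ρ²=39 → inactive
F = F_att + ΣF_rep = (-6.0200,-2.2600)
Δp = p'−p = (-0.7525,-0.2825); α = Δx/Fx = (-301/400) / (-301/50) = 1/8
check: Δy/Fy = (-113/400) / (-113/50) = 1/8 ✓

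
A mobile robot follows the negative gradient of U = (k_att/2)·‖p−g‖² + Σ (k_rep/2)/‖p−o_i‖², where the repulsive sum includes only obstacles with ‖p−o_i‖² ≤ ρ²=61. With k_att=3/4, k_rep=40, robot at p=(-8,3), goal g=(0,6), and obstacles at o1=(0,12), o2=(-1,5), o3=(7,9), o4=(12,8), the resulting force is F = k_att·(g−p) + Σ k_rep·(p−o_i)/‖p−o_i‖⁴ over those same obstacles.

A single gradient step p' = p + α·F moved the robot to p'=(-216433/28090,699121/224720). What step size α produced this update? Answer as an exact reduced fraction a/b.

α = 1/20

F_att = 3/4·(g−p) = 3/4·(8,3) = (6.0000,2.2500)
o1: d²=145 > ρ²=61 → inactive
o2: d²=53 ≤ ρ²=61; F_rep = 40·(-7,-2)/53² = (-0.0997,-0.0285)
o3: d²=261 > ρ²=61 → inactive
o4: d²=425 > ρ²=61 → inactive
F = F_att + ΣF_rep = (5.9003,2.2215)
Δp = p'−p = (0.2950,0.1111); α = Δx/Fx = (8287/28090) / (16574/2809) = 1/20
check: Δy/Fy = (24961/224720) / (24961/11236) = 1/20 ✓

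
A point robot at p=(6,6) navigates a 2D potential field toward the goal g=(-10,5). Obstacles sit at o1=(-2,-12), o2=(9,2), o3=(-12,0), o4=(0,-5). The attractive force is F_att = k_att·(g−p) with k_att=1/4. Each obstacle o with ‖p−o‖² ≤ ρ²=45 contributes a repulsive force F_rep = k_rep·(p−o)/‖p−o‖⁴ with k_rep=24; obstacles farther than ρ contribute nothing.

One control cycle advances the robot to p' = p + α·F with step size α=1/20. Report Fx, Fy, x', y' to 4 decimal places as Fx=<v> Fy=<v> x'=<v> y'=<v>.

F_att = 1/4·(g−p) = 1/4·(-16,-1) = (-4.0000,-0.2500)
o1: d²=388 > ρ²=45 → inactive
o2: d²=25 ≤ ρ²=45; F_rep = 24·(-3,4)/25² = (-0.1152,0.1536)
o3: d²=360 > ρ²=45 → inactive
o4: d²=157 > ρ²=45 → inactive
F = F_att + ΣF_rep = (-4.1152,-0.0964)
p' = p + 1/20·F = (5.7942,5.9952)

Fx=-4.1152 Fy=-0.0964 x'=5.7942 y'=5.9952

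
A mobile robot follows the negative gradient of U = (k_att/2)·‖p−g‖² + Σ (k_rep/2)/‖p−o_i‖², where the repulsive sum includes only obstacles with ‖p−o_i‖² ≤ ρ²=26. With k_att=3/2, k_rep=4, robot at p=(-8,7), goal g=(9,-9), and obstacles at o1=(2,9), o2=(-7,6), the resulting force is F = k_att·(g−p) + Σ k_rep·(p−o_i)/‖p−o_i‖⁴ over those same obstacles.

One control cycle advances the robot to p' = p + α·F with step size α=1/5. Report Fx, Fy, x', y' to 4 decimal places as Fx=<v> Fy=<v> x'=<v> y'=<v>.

Fx=24.5000 Fy=-23.0000 x'=-3.1000 y'=2.4000

F_att = 3/2·(g−p) = 3/2·(17,-16) = (25.5000,-24.0000)
o1: d²=104 > ρ²=26 → inactive
o2: d²=2 ≤ ρ²=26; F_rep = 4·(-1,1)/2² = (-1.0000,1.0000)
F = F_att + ΣF_rep = (24.5000,-23.0000)
p' = p + 1/5·F = (-3.1000,2.4000)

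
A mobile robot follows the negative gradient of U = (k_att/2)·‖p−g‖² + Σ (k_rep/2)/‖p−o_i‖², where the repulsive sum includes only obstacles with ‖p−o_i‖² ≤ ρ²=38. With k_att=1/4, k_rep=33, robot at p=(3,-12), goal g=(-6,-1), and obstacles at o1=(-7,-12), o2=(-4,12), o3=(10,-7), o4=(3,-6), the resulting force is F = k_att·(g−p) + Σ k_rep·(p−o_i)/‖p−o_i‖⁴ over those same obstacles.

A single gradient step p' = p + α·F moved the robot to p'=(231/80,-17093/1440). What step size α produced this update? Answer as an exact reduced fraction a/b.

F_att = 1/4·(g−p) = 1/4·(-9,11) = (-2.2500,2.7500)
o1: d²=100 > ρ²=38 → inactive
o2: d²=625 > ρ²=38 → inactive
o3: d²=74 > ρ²=38 → inactive
o4: d²=36 ≤ ρ²=38; F_rep = 33·(0,-6)/36² = (0.0000,-0.1528)
F = F_att + ΣF_rep = (-2.2500,2.5972)
Δp = p'−p = (-0.1125,0.1299); α = Δx/Fx = (-9/80) / (-9/4) = 1/20
check: Δy/Fy = (187/1440) / (187/72) = 1/20 ✓

α = 1/20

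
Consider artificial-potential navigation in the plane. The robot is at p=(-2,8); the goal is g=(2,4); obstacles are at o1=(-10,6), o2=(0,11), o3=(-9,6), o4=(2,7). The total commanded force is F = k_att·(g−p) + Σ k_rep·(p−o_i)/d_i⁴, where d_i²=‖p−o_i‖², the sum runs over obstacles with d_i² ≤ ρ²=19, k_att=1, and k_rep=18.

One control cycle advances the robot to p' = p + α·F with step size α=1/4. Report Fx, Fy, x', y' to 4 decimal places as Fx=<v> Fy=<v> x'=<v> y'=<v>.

F_att = 1·(g−p) = 1·(4,-4) = (4.0000,-4.0000)
o1: d²=68 > ρ²=19 → inactive
o2: d²=13 ≤ ρ²=19; F_rep = 18·(-2,-3)/13² = (-0.2130,-0.3195)
o3: d²=53 > ρ²=19 → inactive
o4: d²=17 ≤ ρ²=19; F_rep = 18·(-4,1)/17² = (-0.2491,0.0623)
F = F_att + ΣF_rep = (3.5378,-4.2572)
p' = p + 1/4·F = (-1.1155,6.9357)

Fx=3.5378 Fy=-4.2572 x'=-1.1155 y'=6.9357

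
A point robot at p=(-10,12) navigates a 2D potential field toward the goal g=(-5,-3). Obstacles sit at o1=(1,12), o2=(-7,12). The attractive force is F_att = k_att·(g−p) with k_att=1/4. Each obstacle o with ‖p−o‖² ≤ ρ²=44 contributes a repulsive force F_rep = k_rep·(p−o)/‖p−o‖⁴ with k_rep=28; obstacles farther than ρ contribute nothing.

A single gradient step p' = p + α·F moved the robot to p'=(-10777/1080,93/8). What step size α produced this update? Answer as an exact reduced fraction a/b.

α = 1/10

F_att = 1/4·(g−p) = 1/4·(5,-15) = (1.2500,-3.7500)
o1: d²=121 > ρ²=44 → inactive
o2: d²=9 ≤ ρ²=44; F_rep = 28·(-3,0)/9² = (-1.0370,0.0000)
F = F_att + ΣF_rep = (0.2130,-3.7500)
Δp = p'−p = (0.0213,-0.3750); α = Δx/Fx = (23/1080) / (23/108) = 1/10
check: Δy/Fy = (-3/8) / (-15/4) = 1/10 ✓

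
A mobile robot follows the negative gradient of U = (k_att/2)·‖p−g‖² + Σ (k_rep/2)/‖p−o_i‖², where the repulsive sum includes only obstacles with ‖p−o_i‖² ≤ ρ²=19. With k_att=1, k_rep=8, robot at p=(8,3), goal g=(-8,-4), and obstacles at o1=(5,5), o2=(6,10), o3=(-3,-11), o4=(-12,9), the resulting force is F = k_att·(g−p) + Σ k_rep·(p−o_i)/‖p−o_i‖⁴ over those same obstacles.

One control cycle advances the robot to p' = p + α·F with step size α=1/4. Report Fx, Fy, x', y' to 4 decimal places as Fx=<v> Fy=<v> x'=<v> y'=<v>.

Fx=-15.8580 Fy=-7.0947 x'=4.0355 y'=1.2263

F_att = 1·(g−p) = 1·(-16,-7) = (-16.0000,-7.0000)
o1: d²=13 ≤ ρ²=19; F_rep = 8·(3,-2)/13² = (0.1420,-0.0947)
o2: d²=53 > ρ²=19 → inactive
o3: d²=317 > ρ²=19 → inactive
o4: d²=436 > ρ²=19 → inactive
F = F_att + ΣF_rep = (-15.8580,-7.0947)
p' = p + 1/4·F = (4.0355,1.2263)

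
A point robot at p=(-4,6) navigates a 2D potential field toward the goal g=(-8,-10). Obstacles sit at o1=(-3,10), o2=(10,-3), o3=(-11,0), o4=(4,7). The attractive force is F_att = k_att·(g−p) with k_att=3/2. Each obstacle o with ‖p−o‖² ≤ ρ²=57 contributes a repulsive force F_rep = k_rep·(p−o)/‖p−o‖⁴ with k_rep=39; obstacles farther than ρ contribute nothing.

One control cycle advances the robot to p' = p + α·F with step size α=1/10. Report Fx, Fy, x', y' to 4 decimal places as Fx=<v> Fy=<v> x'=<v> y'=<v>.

F_att = 3/2·(g−p) = 3/2·(-4,-16) = (-6.0000,-24.0000)
o1: d²=17 ≤ ρ²=57; F_rep = 39·(-1,-4)/17² = (-0.1349,-0.5398)
o2: d²=277 > ρ²=57 → inactive
o3: d²=85 > ρ²=57 → inactive
o4: d²=65 > ρ²=57 → inactive
F = F_att + ΣF_rep = (-6.1349,-24.5398)
p' = p + 1/10·F = (-4.6135,3.5460)

Fx=-6.1349 Fy=-24.5398 x'=-4.6135 y'=3.5460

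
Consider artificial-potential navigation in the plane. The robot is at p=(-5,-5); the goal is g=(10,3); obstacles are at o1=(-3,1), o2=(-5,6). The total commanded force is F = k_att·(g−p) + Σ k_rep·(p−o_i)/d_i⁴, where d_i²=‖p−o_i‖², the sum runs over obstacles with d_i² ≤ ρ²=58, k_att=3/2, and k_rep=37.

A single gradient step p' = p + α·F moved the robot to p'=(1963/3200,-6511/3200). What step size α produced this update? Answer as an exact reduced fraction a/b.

F_att = 3/2·(g−p) = 3/2·(15,8) = (22.5000,12.0000)
o1: d²=40 ≤ ρ²=58; F_rep = 37·(-2,-6)/40² = (-0.0462,-0.1388)
o2: d²=121 > ρ²=58 → inactive
F = F_att + ΣF_rep = (22.4537,11.8613)
Δp = p'−p = (5.6134,2.9653); α = Δx/Fx = (17963/3200) / (17963/800) = 1/4
check: Δy/Fy = (9489/3200) / (9489/800) = 1/4 ✓

α = 1/4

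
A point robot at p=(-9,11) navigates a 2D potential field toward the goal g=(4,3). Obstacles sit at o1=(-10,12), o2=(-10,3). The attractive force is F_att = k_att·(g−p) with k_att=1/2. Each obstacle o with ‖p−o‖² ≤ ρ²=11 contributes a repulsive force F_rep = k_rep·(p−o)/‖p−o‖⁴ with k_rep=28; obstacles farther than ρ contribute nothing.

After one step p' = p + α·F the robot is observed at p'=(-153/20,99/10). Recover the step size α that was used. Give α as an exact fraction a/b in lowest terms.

F_att = 1/2·(g−p) = 1/2·(13,-8) = (6.5000,-4.0000)
o1: d²=2 ≤ ρ²=11; F_rep = 28·(1,-1)/2² = (7.0000,-7.0000)
o2: d²=65 > ρ²=11 → inactive
F = F_att + ΣF_rep = (13.5000,-11.0000)
Δp = p'−p = (1.3500,-1.1000); α = Δx/Fx = (27/20) / (27/2) = 1/10
check: Δy/Fy = (-11/10) / (-11) = 1/10 ✓

α = 1/10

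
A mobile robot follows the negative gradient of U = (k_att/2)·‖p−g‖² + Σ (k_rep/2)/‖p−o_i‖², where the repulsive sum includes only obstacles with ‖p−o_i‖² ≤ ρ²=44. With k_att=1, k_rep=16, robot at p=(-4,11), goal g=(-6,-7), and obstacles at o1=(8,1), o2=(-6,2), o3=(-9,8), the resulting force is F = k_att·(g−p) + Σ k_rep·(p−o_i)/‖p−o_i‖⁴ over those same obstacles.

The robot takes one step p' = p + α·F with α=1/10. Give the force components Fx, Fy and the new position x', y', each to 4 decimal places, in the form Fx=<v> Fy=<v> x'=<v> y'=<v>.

Fx=-1.9308 Fy=-17.9585 x'=-4.1931 y'=9.2042

F_att = 1·(g−p) = 1·(-2,-18) = (-2.0000,-18.0000)
o1: d²=244 > ρ²=44 → inactive
o2: d²=85 > ρ²=44 → inactive
o3: d²=34 ≤ ρ²=44; F_rep = 16·(5,3)/34² = (0.0692,0.0415)
F = F_att + ΣF_rep = (-1.9308,-17.9585)
p' = p + 1/10·F = (-4.1931,9.2042)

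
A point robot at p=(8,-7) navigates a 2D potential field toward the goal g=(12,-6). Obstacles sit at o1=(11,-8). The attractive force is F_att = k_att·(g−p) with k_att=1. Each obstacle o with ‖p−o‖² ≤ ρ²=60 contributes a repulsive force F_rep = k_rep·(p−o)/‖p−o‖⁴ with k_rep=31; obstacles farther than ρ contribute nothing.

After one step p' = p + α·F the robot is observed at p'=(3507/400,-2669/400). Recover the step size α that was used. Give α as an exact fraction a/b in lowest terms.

F_att = 1·(g−p) = 1·(4,1) = (4.0000,1.0000)
o1: d²=10 ≤ ρ²=60; F_rep = 31·(-3,1)/10² = (-0.9300,0.3100)
F = F_att + ΣF_rep = (3.0700,1.3100)
Δp = p'−p = (0.7675,0.3275); α = Δx/Fx = (307/400) / (307/100) = 1/4
check: Δy/Fy = (131/400) / (131/100) = 1/4 ✓

α = 1/4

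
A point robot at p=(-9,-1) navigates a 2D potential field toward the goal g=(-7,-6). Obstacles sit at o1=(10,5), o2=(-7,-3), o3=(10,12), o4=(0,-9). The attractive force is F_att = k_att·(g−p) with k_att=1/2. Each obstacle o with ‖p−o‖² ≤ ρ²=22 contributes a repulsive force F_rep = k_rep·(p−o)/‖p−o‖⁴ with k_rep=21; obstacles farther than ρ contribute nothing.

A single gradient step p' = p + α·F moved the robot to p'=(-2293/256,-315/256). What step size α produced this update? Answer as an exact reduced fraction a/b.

F_att = 1/2·(g−p) = 1/2·(2,-5) = (1.0000,-2.5000)
o1: d²=397 > ρ²=22 → inactive
o2: d²=8 ≤ ρ²=22; F_rep = 21·(-2,2)/8² = (-0.6562,0.6562)
o3: d²=530 > ρ²=22 → inactive
o4: d²=145 > ρ²=22 → inactive
F = F_att + ΣF_rep = (0.3438,-1.8438)
Δp = p'−p = (0.0430,-0.2305); α = Δx/Fx = (11/256) / (11/32) = 1/8
check: Δy/Fy = (-59/256) / (-59/32) = 1/8 ✓

α = 1/8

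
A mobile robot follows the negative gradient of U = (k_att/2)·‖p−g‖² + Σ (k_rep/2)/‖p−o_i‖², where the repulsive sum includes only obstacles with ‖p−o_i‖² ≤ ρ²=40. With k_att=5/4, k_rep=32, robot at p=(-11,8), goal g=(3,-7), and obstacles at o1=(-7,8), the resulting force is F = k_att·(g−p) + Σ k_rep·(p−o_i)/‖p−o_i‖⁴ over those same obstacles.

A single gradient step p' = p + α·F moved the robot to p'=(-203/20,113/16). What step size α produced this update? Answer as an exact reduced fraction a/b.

F_att = 5/4·(g−p) = 5/4·(14,-15) = (17.5000,-18.7500)
o1: d²=16 ≤ ρ²=40; F_rep = 32·(-4,0)/16² = (-0.5000,0.0000)
F = F_att + ΣF_rep = (17.0000,-18.7500)
Δp = p'−p = (0.8500,-0.9375); α = Δx/Fx = (17/20) / (17) = 1/20
check: Δy/Fy = (-15/16) / (-75/4) = 1/20 ✓

α = 1/20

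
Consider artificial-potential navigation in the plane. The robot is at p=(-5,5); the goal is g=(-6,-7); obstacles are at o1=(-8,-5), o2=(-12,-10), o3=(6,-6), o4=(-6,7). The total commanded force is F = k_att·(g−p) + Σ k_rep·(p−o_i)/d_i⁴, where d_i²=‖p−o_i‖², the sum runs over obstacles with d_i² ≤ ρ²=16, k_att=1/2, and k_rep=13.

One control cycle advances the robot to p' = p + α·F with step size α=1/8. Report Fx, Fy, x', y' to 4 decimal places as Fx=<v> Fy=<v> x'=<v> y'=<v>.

F_att = 1/2·(g−p) = 1/2·(-1,-12) = (-0.5000,-6.0000)
o1: d²=109 > ρ²=16 → inactive
o2: d²=274 > ρ²=16 → inactive
o3: d²=242 > ρ²=16 → inactive
o4: d²=5 ≤ ρ²=16; F_rep = 13·(1,-2)/5² = (0.5200,-1.0400)
F = F_att + ΣF_rep = (0.0200,-7.0400)
p' = p + 1/8·F = (-4.9975,4.1200)

Fx=0.0200 Fy=-7.0400 x'=-4.9975 y'=4.1200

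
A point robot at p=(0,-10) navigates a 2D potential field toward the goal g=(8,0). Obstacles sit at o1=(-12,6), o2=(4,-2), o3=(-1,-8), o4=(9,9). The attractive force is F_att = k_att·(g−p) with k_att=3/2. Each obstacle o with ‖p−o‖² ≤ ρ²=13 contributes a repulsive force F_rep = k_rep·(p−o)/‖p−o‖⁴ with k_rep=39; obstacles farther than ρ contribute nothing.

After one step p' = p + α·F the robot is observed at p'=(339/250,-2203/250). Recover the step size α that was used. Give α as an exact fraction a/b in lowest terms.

F_att = 3/2·(g−p) = 3/2·(8,10) = (12.0000,15.0000)
o1: d²=400 > ρ²=13 → inactive
o2: d²=80 > ρ²=13 → inactive
o3: d²=5 ≤ ρ²=13; F_rep = 39·(1,-2)/5² = (1.5600,-3.1200)
o4: d²=442 > ρ²=13 → inactive
F = F_att + ΣF_rep = (13.5600,11.8800)
Δp = p'−p = (1.3560,1.1880); α = Δx/Fx = (339/250) / (339/25) = 1/10
check: Δy/Fy = (297/250) / (297/25) = 1/10 ✓

α = 1/10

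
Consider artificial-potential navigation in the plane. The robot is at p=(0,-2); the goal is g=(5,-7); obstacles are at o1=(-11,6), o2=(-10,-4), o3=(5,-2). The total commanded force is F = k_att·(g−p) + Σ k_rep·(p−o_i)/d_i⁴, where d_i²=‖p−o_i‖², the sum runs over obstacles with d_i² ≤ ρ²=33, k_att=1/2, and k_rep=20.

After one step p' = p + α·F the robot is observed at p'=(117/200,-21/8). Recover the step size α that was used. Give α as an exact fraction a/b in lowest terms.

F_att = 1/2·(g−p) = 1/2·(5,-5) = (2.5000,-2.5000)
o1: d²=185 > ρ²=33 → inactive
o2: d²=104 > ρ²=33 → inactive
o3: d²=25 ≤ ρ²=33; F_rep = 20·(-5,0)/25² = (-0.1600,0.0000)
F = F_att + ΣF_rep = (2.3400,-2.5000)
Δp = p'−p = (0.5850,-0.6250); α = Δx/Fx = (117/200) / (117/50) = 1/4
check: Δy/Fy = (-5/8) / (-5/2) = 1/4 ✓

α = 1/4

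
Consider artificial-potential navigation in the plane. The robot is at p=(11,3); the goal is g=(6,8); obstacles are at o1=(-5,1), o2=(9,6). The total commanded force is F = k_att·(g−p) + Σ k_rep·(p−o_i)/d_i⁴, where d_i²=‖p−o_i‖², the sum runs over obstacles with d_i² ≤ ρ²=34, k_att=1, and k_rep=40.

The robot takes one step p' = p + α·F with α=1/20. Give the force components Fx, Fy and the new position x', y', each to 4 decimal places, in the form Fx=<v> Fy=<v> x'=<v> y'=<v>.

F_att = 1·(g−p) = 1·(-5,5) = (-5.0000,5.0000)
o1: d²=260 > ρ²=34 → inactive
o2: d²=13 ≤ ρ²=34; F_rep = 40·(2,-3)/13² = (0.4734,-0.7101)
F = F_att + ΣF_rep = (-4.5266,4.2899)
p' = p + 1/20·F = (10.7737,3.2145)

Fx=-4.5266 Fy=4.2899 x'=10.7737 y'=3.2145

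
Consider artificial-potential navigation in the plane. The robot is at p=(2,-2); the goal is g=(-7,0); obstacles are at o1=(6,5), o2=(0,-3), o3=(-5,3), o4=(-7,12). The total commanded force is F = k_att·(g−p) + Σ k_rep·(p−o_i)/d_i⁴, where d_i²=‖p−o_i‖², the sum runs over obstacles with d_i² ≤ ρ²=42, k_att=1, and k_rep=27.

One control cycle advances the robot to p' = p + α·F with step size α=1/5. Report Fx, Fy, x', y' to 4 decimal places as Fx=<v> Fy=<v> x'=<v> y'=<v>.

F_att = 1·(g−p) = 1·(-9,2) = (-9.0000,2.0000)
o1: d²=65 > ρ²=42 → inactive
o2: d²=5 ≤ ρ²=42; F_rep = 27·(2,1)/5² = (2.1600,1.0800)
o3: d²=74 > ρ²=42 → inactive
o4: d²=277 > ρ²=42 → inactive
F = F_att + ΣF_rep = (-6.8400,3.0800)
p' = p + 1/5·F = (0.6320,-1.3840)

Fx=-6.8400 Fy=3.0800 x'=0.6320 y'=-1.3840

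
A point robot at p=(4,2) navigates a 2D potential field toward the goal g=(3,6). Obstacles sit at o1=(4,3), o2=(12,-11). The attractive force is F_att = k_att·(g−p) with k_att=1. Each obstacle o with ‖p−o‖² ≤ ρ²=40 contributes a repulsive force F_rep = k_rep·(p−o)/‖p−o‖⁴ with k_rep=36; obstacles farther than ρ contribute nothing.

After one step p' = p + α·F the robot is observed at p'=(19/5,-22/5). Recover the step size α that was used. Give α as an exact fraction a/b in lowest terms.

F_att = 1·(g−p) = 1·(-1,4) = (-1.0000,4.0000)
o1: d²=1 ≤ ρ²=40; F_rep = 36·(0,-1)/1² = (0.0000,-36.0000)
o2: d²=233 > ρ²=40 → inactive
F = F_att + ΣF_rep = (-1.0000,-32.0000)
Δp = p'−p = (-0.2000,-6.4000); α = Δx/Fx = (-1/5) / (-1) = 1/5
check: Δy/Fy = (-32/5) / (-32) = 1/5 ✓

α = 1/5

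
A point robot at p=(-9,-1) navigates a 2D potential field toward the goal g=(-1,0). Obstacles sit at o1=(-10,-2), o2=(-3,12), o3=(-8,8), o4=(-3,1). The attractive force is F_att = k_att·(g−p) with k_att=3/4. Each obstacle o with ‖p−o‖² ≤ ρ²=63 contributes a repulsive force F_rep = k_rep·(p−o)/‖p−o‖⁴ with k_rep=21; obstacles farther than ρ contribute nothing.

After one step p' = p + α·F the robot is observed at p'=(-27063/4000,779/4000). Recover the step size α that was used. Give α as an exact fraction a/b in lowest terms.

F_att = 3/4·(g−p) = 3/4·(8,1) = (6.0000,0.7500)
o1: d²=2 ≤ ρ²=63; F_rep = 21·(1,1)/2² = (5.2500,5.2500)
o2: d²=205 > ρ²=63 → inactive
o3: d²=82 > ρ²=63 → inactive
o4: d²=40 ≤ ρ²=63; F_rep = 21·(-6,-2)/40² = (-0.0788,-0.0262)
F = F_att + ΣF_rep = (11.1713,5.9737)
Δp = p'−p = (2.2342,1.1947); α = Δx/Fx = (8937/4000) / (8937/800) = 1/5
check: Δy/Fy = (4779/4000) / (4779/800) = 1/5 ✓

α = 1/5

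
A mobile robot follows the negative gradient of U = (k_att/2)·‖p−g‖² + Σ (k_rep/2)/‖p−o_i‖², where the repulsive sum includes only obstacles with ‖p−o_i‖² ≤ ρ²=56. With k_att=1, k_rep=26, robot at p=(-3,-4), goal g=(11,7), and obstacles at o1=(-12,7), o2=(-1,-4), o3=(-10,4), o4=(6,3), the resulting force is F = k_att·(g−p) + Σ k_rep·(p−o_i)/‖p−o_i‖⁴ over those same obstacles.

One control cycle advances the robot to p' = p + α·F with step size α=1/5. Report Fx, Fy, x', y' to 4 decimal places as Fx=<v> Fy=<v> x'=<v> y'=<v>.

F_att = 1·(g−p) = 1·(14,11) = (14.0000,11.0000)
o1: d²=202 > ρ²=56 → inactive
o2: d²=4 ≤ ρ²=56; F_rep = 26·(-2,0)/4² = (-3.2500,0.0000)
o3: d²=113 > ρ²=56 → inactive
o4: d²=130 > ρ²=56 → inactive
F = F_att + ΣF_rep = (10.7500,11.0000)
p' = p + 1/5·F = (-0.8500,-1.8000)

Fx=10.7500 Fy=11.0000 x'=-0.8500 y'=-1.8000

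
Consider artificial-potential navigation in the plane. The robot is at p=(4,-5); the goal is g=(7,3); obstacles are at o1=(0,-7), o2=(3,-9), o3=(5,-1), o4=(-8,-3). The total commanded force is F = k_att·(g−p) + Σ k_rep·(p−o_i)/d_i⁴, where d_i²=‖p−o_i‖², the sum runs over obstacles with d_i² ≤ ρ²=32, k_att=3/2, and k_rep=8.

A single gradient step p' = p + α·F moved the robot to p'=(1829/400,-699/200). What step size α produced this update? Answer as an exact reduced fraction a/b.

α = 1/8

F_att = 3/2·(g−p) = 3/2·(3,8) = (4.5000,12.0000)
o1: d²=20 ≤ ρ²=32; F_rep = 8·(4,2)/20² = (0.0800,0.0400)
o2: d²=17 ≤ ρ²=32; F_rep = 8·(1,4)/17² = (0.0277,0.1107)
o3: d²=17 ≤ ρ²=32; F_rep = 8·(-1,-4)/17² = (-0.0277,-0.1107)
o4: d²=148 > ρ²=32 → inactive
F = F_att + ΣF_rep = (4.5800,12.0400)
Δp = p'−p = (0.5725,1.5050); α = Δx/Fx = (229/400) / (229/50) = 1/8
check: Δy/Fy = (301/200) / (301/25) = 1/8 ✓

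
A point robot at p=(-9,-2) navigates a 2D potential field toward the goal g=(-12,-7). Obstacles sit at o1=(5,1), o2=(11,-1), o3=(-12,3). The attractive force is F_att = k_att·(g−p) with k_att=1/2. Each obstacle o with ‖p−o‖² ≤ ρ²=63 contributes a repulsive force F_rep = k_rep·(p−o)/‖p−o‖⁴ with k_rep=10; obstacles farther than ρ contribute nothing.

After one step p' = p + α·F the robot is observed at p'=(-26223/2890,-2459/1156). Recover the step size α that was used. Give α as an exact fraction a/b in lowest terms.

α = 1/20

F_att = 1/2·(g−p) = 1/2·(-3,-5) = (-1.5000,-2.5000)
o1: d²=205 > ρ²=63 → inactive
o2: d²=401 > ρ²=63 → inactive
o3: d²=34 ≤ ρ²=63; F_rep = 10·(3,-5)/34² = (0.0260,-0.0433)
F = F_att + ΣF_rep = (-1.4740,-2.5433)
Δp = p'−p = (-0.0737,-0.1272); α = Δx/Fx = (-213/2890) / (-426/289) = 1/20
check: Δy/Fy = (-147/1156) / (-735/289) = 1/20 ✓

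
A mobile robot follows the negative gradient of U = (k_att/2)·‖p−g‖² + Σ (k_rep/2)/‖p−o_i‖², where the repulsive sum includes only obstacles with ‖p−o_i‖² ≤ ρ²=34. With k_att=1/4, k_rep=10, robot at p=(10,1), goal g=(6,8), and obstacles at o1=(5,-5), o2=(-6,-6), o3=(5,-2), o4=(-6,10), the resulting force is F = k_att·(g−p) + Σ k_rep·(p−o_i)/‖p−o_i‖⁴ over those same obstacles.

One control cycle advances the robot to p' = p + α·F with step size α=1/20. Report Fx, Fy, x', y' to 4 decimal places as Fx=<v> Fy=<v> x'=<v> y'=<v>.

Fx=-0.9567 Fy=1.7760 x'=9.9522 y'=1.0888

F_att = 1/4·(g−p) = 1/4·(-4,7) = (-1.0000,1.7500)
o1: d²=61 > ρ²=34 → inactive
o2: d²=305 > ρ²=34 → inactive
o3: d²=34 ≤ ρ²=34; F_rep = 10·(5,3)/34² = (0.0433,0.0260)
o4: d²=337 > ρ²=34 → inactive
F = F_att + ΣF_rep = (-0.9567,1.7760)
p' = p + 1/20·F = (9.9522,1.0888)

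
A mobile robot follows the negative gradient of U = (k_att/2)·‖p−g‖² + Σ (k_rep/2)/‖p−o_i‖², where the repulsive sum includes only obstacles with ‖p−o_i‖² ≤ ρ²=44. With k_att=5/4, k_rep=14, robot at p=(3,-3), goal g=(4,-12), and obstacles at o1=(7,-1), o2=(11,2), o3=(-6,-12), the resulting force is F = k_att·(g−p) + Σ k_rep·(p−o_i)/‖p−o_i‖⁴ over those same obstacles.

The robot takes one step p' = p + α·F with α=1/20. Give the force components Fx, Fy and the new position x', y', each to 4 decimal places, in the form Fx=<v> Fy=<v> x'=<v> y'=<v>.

Fx=1.1100 Fy=-11.3200 x'=3.0555 y'=-3.5660

F_att = 5/4·(g−p) = 5/4·(1,-9) = (1.2500,-11.2500)
o1: d²=20 ≤ ρ²=44; F_rep = 14·(-4,-2)/20² = (-0.1400,-0.0700)
o2: d²=89 > ρ²=44 → inactive
o3: d²=162 > ρ²=44 → inactive
F = F_att + ΣF_rep = (1.1100,-11.3200)
p' = p + 1/20·F = (3.0555,-3.5660)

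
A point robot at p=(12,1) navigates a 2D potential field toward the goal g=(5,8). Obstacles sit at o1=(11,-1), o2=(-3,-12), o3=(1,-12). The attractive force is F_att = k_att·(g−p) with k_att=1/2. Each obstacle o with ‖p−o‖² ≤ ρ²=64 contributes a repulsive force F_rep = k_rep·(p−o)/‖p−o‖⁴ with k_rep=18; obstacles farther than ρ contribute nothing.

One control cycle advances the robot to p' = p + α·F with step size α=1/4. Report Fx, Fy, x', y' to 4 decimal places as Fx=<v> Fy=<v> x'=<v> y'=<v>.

Fx=-2.7800 Fy=4.9400 x'=11.3050 y'=2.2350

F_att = 1/2·(g−p) = 1/2·(-7,7) = (-3.5000,3.5000)
o1: d²=5 ≤ ρ²=64; F_rep = 18·(1,2)/5² = (0.7200,1.4400)
o2: d²=394 > ρ²=64 → inactive
o3: d²=290 > ρ²=64 → inactive
F = F_att + ΣF_rep = (-2.7800,4.9400)
p' = p + 1/4·F = (11.3050,2.2350)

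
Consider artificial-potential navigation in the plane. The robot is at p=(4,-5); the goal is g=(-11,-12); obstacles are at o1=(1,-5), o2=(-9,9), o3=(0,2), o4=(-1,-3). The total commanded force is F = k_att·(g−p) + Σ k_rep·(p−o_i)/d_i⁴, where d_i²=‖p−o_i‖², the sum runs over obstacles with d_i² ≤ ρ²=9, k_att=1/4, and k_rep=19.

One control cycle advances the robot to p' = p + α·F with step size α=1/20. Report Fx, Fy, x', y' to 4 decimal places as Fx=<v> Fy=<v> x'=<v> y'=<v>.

F_att = 1/4·(g−p) = 1/4·(-15,-7) = (-3.7500,-1.7500)
o1: d²=9 ≤ ρ²=9; F_rep = 19·(3,0)/9² = (0.7037,0.0000)
o2: d²=365 > ρ²=9 → inactive
o3: d²=65 > ρ²=9 → inactive
o4: d²=29 > ρ²=9 → inactive
F = F_att + ΣF_rep = (-3.0463,-1.7500)
p' = p + 1/20·F = (3.8477,-5.0875)

Fx=-3.0463 Fy=-1.7500 x'=3.8477 y'=-5.0875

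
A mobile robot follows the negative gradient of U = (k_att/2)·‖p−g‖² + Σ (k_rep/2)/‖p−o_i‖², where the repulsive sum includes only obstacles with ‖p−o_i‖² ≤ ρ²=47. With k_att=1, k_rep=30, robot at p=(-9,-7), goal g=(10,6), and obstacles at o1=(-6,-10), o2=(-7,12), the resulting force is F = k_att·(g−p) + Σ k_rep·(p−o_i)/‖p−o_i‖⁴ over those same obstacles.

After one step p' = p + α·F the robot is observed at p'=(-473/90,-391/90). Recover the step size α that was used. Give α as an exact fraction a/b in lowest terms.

α = 1/5

F_att = 1·(g−p) = 1·(19,13) = (19.0000,13.0000)
o1: d²=18 ≤ ρ²=47; F_rep = 30·(-3,3)/18² = (-0.2778,0.2778)
o2: d²=365 > ρ²=47 → inactive
F = F_att + ΣF_rep = (18.7222,13.2778)
Δp = p'−p = (3.7444,2.6556); α = Δx/Fx = (337/90) / (337/18) = 1/5
check: Δy/Fy = (239/90) / (239/18) = 1/5 ✓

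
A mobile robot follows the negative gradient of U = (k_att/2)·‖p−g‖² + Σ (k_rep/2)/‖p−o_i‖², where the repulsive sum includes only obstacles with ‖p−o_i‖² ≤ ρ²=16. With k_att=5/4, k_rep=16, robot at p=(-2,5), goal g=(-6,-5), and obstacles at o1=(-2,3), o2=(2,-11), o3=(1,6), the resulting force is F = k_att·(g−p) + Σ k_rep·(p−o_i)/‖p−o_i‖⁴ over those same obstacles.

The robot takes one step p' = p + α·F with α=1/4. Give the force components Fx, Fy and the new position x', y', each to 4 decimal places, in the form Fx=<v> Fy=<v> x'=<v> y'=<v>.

F_att = 5/4·(g−p) = 5/4·(-4,-10) = (-5.0000,-12.5000)
o1: d²=4 ≤ ρ²=16; F_rep = 16·(0,2)/4² = (0.0000,2.0000)
o2: d²=272 > ρ²=16 → inactive
o3: d²=10 ≤ ρ²=16; F_rep = 16·(-3,-1)/10² = (-0.4800,-0.1600)
F = F_att + ΣF_rep = (-5.4800,-10.6600)
p' = p + 1/4·F = (-3.3700,2.3350)

Fx=-5.4800 Fy=-10.6600 x'=-3.3700 y'=2.3350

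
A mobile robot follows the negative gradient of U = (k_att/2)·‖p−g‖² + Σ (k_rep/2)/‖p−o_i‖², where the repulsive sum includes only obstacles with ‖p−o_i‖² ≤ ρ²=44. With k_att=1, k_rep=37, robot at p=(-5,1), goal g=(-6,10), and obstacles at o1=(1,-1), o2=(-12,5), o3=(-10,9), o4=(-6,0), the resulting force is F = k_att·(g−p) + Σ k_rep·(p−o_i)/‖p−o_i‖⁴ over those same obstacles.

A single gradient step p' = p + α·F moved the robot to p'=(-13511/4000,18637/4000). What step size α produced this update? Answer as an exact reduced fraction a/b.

F_att = 1·(g−p) = 1·(-1,9) = (-1.0000,9.0000)
o1: d²=40 ≤ ρ²=44; F_rep = 37·(-6,2)/40² = (-0.1388,0.0462)
o2: d²=65 > ρ²=44 → inactive
o3: d²=89 > ρ²=44 → inactive
o4: d²=2 ≤ ρ²=44; F_rep = 37·(1,1)/2² = (9.2500,9.2500)
F = F_att + ΣF_rep = (8.1113,18.2963)
Δp = p'−p = (1.6222,3.6593); α = Δx/Fx = (6489/4000) / (6489/800) = 1/5
check: Δy/Fy = (14637/4000) / (14637/800) = 1/5 ✓

α = 1/5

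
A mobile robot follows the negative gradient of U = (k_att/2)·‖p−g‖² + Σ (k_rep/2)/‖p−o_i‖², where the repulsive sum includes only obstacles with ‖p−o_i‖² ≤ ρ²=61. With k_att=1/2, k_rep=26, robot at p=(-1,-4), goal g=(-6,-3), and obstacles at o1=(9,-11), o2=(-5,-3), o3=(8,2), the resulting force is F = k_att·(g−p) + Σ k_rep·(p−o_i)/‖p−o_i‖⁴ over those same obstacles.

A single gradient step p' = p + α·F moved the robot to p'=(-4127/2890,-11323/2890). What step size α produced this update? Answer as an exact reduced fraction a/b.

α = 1/5

F_att = 1/2·(g−p) = 1/2·(-5,1) = (-2.5000,0.5000)
o1: d²=149 > ρ²=61 → inactive
o2: d²=17 ≤ ρ²=61; F_rep = 26·(4,-1)/17² = (0.3599,-0.0900)
o3: d²=117 > ρ²=61 → inactive
F = F_att + ΣF_rep = (-2.1401,0.4100)
Δp = p'−p = (-0.4280,0.0820); α = Δx/Fx = (-1237/2890) / (-1237/578) = 1/5
check: Δy/Fy = (237/2890) / (237/578) = 1/5 ✓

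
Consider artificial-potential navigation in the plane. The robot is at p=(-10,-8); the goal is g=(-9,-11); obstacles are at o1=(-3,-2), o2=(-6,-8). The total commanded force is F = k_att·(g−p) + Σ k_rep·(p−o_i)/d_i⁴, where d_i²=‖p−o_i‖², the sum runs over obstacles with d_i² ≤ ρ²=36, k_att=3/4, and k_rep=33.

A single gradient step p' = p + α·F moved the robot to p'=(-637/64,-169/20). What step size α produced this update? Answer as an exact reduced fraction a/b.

F_att = 3/4·(g−p) = 3/4·(1,-3) = (0.7500,-2.2500)
o1: d²=85 > ρ²=36 → inactive
o2: d²=16 ≤ ρ²=36; F_rep = 33·(-4,0)/16² = (-0.5156,0.0000)
F = F_att + ΣF_rep = (0.2344,-2.2500)
Δp = p'−p = (0.0469,-0.4500); α = Δx/Fx = (3/64) / (15/64) = 1/5
check: Δy/Fy = (-9/20) / (-9/4) = 1/5 ✓

α = 1/5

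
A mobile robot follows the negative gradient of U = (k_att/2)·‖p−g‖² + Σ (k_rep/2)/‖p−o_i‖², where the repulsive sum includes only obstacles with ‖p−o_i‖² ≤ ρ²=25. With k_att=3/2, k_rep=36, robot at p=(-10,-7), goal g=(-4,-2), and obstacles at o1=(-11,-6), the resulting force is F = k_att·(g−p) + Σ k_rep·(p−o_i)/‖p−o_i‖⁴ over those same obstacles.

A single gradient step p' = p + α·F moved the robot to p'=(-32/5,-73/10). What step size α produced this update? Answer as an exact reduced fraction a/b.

F_att = 3/2·(g−p) = 3/2·(6,5) = (9.0000,7.5000)
o1: d²=2 ≤ ρ²=25; F_rep = 36·(1,-1)/2² = (9.0000,-9.0000)
F = F_att + ΣF_rep = (18.0000,-1.5000)
Δp = p'−p = (3.6000,-0.3000); α = Δx/Fx = (18/5) / (18) = 1/5
check: Δy/Fy = (-3/10) / (-3/2) = 1/5 ✓

α = 1/5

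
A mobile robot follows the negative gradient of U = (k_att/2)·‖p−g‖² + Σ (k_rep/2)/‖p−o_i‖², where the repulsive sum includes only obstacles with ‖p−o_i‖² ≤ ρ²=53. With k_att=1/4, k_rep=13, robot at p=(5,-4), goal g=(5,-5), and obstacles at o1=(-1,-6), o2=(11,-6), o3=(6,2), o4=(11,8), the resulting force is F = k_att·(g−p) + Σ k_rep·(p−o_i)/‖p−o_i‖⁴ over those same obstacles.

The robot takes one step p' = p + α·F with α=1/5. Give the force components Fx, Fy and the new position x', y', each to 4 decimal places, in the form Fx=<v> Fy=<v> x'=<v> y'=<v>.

F_att = 1/4·(g−p) = 1/4·(0,-1) = (0.0000,-0.2500)
o1: d²=40 ≤ ρ²=53; F_rep = 13·(6,2)/40² = (0.0488,0.0163)
o2: d²=40 ≤ ρ²=53; F_rep = 13·(-6,2)/40² = (-0.0488,0.0163)
o3: d²=37 ≤ ρ²=53; F_rep = 13·(-1,-6)/37² = (-0.0095,-0.0570)
o4: d²=180 > ρ²=53 → inactive
F = F_att + ΣF_rep = (-0.0095,-0.2745)
p' = p + 1/5·F = (4.9981,-4.0549)

Fx=-0.0095 Fy=-0.2745 x'=4.9981 y'=-4.0549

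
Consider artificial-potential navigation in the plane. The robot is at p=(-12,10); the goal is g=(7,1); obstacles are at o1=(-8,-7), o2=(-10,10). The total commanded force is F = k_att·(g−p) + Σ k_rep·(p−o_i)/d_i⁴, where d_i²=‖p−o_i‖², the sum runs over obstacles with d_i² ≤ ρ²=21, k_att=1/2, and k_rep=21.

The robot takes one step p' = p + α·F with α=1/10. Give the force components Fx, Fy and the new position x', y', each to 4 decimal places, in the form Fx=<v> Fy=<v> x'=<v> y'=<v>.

Fx=6.8750 Fy=-4.5000 x'=-11.3125 y'=9.5500

F_att = 1/2·(g−p) = 1/2·(19,-9) = (9.5000,-4.5000)
o1: d²=305 > ρ²=21 → inactive
o2: d²=4 ≤ ρ²=21; F_rep = 21·(-2,0)/4² = (-2.6250,0.0000)
F = F_att + ΣF_rep = (6.8750,-4.5000)
p' = p + 1/10·F = (-11.3125,9.5500)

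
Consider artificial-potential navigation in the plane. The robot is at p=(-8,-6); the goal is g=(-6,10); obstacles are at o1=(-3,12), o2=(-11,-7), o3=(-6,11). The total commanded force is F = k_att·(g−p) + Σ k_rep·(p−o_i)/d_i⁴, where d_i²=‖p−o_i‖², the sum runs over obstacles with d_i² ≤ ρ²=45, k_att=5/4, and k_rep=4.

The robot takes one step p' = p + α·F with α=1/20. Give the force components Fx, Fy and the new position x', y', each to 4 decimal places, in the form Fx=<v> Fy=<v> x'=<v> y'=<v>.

F_att = 5/4·(g−p) = 5/4·(2,16) = (2.5000,20.0000)
o1: d²=349 > ρ²=45 → inactive
o2: d²=10 ≤ ρ²=45; F_rep = 4·(3,1)/10² = (0.1200,0.0400)
o3: d²=293 > ρ²=45 → inactive
F = F_att + ΣF_rep = (2.6200,20.0400)
p' = p + 1/20·F = (-7.8690,-4.9980)

Fx=2.6200 Fy=20.0400 x'=-7.8690 y'=-4.9980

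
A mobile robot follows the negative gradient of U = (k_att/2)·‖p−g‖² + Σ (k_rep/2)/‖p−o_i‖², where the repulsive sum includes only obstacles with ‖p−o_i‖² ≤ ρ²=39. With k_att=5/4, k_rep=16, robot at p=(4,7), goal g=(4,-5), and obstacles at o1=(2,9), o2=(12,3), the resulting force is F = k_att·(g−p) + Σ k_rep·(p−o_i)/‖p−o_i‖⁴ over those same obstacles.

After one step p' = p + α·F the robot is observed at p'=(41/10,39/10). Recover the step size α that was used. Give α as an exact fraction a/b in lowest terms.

F_att = 5/4·(g−p) = 5/4·(0,-12) = (0.0000,-15.0000)
o1: d²=8 ≤ ρ²=39; F_rep = 16·(2,-2)/8² = (0.5000,-0.5000)
o2: d²=80 > ρ²=39 → inactive
F = F_att + ΣF_rep = (0.5000,-15.5000)
Δp = p'−p = (0.1000,-3.1000); α = Δx/Fx = (1/10) / (1/2) = 1/5
check: Δy/Fy = (-31/10) / (-31/2) = 1/5 ✓

α = 1/5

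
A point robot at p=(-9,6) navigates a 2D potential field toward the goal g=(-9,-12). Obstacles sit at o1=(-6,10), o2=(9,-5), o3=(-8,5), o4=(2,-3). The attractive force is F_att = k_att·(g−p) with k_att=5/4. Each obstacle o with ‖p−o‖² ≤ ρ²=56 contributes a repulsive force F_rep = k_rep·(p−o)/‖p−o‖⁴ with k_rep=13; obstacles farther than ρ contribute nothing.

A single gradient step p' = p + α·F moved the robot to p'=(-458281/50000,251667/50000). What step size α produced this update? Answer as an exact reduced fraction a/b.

α = 1/20

F_att = 5/4·(g−p) = 5/4·(0,-18) = (0.0000,-22.5000)
o1: d²=25 ≤ ρ²=56; F_rep = 13·(-3,-4)/25² = (-0.0624,-0.0832)
o2: d²=445 > ρ²=56 → inactive
o3: d²=2 ≤ ρ²=56; F_rep = 13·(-1,1)/2² = (-3.2500,3.2500)
o4: d²=202 > ρ²=56 → inactive
F = F_att + ΣF_rep = (-3.3124,-19.3332)
Δp = p'−p = (-0.1656,-0.9667); α = Δx/Fx = (-8281/50000) / (-8281/2500) = 1/20
check: Δy/Fy = (-48333/50000) / (-48333/2500) = 1/20 ✓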